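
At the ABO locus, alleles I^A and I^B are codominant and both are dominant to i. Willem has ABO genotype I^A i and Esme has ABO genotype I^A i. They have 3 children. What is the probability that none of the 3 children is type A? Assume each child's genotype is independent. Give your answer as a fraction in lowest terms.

1/64

ABO cross I^A i × I^A i → 1/4 O, 3/4 A.
So P(type A) = 3/4 per child.
P(not type A) = 1/4 for one child; (1/4)^3 = 1/64.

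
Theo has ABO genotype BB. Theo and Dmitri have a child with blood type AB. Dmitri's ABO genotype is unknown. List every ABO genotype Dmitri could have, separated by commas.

AA, AB, AO

For each candidate genotype of Dmitri, check whether crossing it with BB can produce every observed child phenotype.
  AA → possible child types {AB} ✓
  AB → possible child types {B, AB} ✓
  AO → possible child types {B, AB} ✓
  BB → possible child types {B} ✗
  BO → possible child types {B} ✗
  OO → possible child types {B} ✗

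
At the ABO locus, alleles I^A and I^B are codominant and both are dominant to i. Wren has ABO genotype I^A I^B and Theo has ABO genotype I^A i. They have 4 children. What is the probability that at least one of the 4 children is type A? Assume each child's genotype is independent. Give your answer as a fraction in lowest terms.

15/16

ABO cross I^A I^B × I^A i → 1/2 A, 1/4 B, 1/4 AB.
So P(type A) = 1/2 per child.
P(none) = (1/2)^4 = 1/16; P(at least one) = 1 − 1/16 = 15/16.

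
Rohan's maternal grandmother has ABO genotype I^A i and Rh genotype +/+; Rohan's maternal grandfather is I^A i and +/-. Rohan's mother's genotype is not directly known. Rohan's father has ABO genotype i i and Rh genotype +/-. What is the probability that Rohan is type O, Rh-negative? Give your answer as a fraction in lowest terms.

1/16

Rohan's mother's ABO genotype from I^A i × I^A i: 1/4 I^A I^A, 1/2 I^A i, 1/4 i i.
Crossing each possibility with the father i i and summing P(type O): 1/4·0 + 1/2·1/2 + 1/4·1 = 1/2.
Similarly for Rh via the mother's Rh distribution: P(Rh-) = 1/8.
Independent loci: 1/2 × 1/8 = 1/16.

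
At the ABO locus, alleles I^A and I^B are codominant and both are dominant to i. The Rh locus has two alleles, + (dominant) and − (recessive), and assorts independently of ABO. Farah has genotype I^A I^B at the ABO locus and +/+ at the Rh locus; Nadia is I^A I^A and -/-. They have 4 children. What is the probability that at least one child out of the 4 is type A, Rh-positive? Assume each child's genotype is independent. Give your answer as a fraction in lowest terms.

15/16

ABO cross I^A I^B × I^A I^A → 1/2 A, 1/2 AB.
Rh cross +/+ × -/- → 1 Rh+; so P(type A, Rh-positive) = 1/2 × 1 = 1/2 per child.
P(none) = (1/2)^4 = 1/16; P(at least one) = 1 − 1/16 = 15/16.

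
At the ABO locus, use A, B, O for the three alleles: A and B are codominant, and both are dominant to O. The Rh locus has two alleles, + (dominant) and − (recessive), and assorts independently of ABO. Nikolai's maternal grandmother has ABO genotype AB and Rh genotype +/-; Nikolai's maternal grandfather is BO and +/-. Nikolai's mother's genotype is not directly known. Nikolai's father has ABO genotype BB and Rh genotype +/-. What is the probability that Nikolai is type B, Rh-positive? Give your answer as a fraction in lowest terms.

Nikolai's mother's ABO genotype from AB × BO: 1/4 AB, 1/4 AO, 1/4 BB, 1/4 BO.
Crossing each possibility with the father BB and summing P(type B): 1/4·1/2 + 1/4·1/2 + 1/4·1 + 1/4·1 = 3/4.
Similarly for Rh via the mother's Rh distribution: P(Rh+) = 3/4.
Independent loci: 3/4 × 3/4 = 9/16.

9/16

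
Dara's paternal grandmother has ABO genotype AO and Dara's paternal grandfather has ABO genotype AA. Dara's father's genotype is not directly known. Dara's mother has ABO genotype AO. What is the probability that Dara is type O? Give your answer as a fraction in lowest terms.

1/8

Dara's father's ABO genotype from AO × AA: 1/2 AA, 1/2 AO.
Crossing each possibility with the mother AO and summing P(type O): 1/2·0 + 1/2·1/4 = 1/8.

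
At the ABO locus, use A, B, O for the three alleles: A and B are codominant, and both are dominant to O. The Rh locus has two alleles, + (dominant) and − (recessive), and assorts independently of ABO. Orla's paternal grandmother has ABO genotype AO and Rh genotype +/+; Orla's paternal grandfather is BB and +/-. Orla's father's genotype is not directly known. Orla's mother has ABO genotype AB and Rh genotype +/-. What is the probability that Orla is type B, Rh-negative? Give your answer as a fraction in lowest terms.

Orla's father's ABO genotype from AO × BB: 1/2 AB, 1/2 BO.
Crossing each possibility with the mother AB and summing P(type B): 1/2·1/4 + 1/2·1/2 = 3/8.
Similarly for Rh via the father's Rh distribution: P(Rh-) = 1/8.
Independent loci: 3/8 × 1/8 = 3/64.

3/64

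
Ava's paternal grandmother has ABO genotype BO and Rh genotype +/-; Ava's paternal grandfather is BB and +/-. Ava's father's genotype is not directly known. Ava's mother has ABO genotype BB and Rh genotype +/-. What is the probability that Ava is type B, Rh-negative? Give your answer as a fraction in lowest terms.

Ava's father's ABO genotype from BO × BB: 1/2 BB, 1/2 BO.
Crossing each possibility with the mother BB and summing P(type B): 1/2·1 + 1/2·1 = 1.
Similarly for Rh via the father's Rh distribution: P(Rh-) = 1/4.
Independent loci: 1 × 1/4 = 1/4.

1/4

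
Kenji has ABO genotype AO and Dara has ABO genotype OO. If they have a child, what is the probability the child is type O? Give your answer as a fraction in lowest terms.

ABO cross AO × OO → offspring phenotypes: 1/2 O, 1/2 A.
So P(type O) = 1/2.

1/2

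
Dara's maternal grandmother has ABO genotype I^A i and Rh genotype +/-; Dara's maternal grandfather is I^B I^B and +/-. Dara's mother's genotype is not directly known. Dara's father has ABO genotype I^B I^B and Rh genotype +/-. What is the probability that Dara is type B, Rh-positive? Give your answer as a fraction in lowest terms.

9/16

Dara's mother's ABO genotype from I^A i × I^B I^B: 1/2 I^A I^B, 1/2 I^B i.
Crossing each possibility with the father I^B I^B and summing P(type B): 1/2·1/2 + 1/2·1 = 3/4.
Similarly for Rh via the mother's Rh distribution: P(Rh+) = 3/4.
Independent loci: 3/4 × 3/4 = 9/16.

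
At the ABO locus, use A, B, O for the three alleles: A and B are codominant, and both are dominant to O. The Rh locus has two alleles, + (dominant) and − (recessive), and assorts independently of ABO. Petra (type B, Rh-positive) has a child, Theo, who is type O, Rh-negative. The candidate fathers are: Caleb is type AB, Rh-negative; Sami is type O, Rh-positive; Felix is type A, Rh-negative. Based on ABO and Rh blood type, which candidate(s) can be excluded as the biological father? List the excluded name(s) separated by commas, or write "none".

A candidate is excluded only if no genotype consistent with his phenotype could produce a type O, Rh-negative child with a type B, Rh-positive mother.
Caleb (type AB, Rh-): no genotype consistent with that phenotype can produce a type-O Rh- child with a type-B mother.

Caleb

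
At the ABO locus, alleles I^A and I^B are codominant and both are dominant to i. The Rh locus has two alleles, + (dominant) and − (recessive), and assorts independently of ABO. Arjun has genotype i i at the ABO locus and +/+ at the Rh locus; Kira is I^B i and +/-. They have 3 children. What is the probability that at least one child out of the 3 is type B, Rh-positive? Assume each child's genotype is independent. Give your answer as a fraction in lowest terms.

ABO cross i i × I^B i → 1/2 O, 1/2 B.
Rh cross +/+ × +/- → 1 Rh+; so P(type B, Rh-positive) = 1/2 × 1 = 1/2 per child.
P(none) = (1/2)^3 = 1/8; P(at least one) = 1 − 1/8 = 7/8.

7/8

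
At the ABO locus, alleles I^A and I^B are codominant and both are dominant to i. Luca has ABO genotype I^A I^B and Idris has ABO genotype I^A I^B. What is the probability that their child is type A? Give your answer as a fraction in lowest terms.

ABO cross I^A I^B × I^A I^B → offspring phenotypes: 1/4 A, 1/4 B, 1/2 AB.
So P(type A) = 1/4.

1/4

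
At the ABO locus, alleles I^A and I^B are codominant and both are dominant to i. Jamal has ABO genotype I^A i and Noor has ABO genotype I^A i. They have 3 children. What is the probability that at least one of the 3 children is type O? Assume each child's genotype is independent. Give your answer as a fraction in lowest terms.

ABO cross I^A i × I^A i → 1/4 O, 3/4 A.
So P(type O) = 1/4 per child.
P(none) = (3/4)^3 = 27/64; P(at least one) = 1 − 27/64 = 37/64.

37/64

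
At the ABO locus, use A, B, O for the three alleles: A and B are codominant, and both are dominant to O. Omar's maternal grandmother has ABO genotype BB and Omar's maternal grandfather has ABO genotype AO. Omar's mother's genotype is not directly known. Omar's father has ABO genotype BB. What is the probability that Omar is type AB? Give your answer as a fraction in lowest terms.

1/4

Omar's mother's ABO genotype from BB × AO: 1/2 AB, 1/2 BO.
Crossing each possibility with the father BB and summing P(type AB): 1/2·1/2 + 1/2·0 = 1/4.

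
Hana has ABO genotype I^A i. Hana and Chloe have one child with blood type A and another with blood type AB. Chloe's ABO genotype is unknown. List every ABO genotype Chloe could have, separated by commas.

I^A I^B, I^B i

For each candidate genotype of Chloe, check whether crossing it with I^A i can produce every observed child phenotype.
  I^A I^A → possible child types {A} ✗
  I^A I^B → possible child types {A, B, AB} ✓
  I^A i → possible child types {O, A} ✗
  I^B I^B → possible child types {B, AB} ✗
  I^B i → possible child types {O, A, B, AB} ✓
  i i → possible child types {O, A} ✗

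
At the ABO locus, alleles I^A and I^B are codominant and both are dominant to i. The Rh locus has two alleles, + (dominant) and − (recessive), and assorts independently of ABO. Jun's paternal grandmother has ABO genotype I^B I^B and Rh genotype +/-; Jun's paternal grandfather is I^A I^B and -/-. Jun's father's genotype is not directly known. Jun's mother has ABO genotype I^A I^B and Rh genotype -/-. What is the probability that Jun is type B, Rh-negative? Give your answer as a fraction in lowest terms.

Jun's father's ABO genotype from I^B I^B × I^A I^B: 1/2 I^A I^B, 1/2 I^B I^B.
Crossing each possibility with the mother I^A I^B and summing P(type B): 1/2·1/4 + 1/2·1/2 = 3/8.
Similarly for Rh via the father's Rh distribution: P(Rh-) = 3/4.
Independent loci: 3/8 × 3/4 = 9/32.

9/32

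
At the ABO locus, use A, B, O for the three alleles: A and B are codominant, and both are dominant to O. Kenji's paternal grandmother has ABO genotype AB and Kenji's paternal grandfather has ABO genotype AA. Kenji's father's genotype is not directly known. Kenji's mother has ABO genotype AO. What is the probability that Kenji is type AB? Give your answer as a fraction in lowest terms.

1/8

Kenji's father's ABO genotype from AB × AA: 1/2 AA, 1/2 AB.
Crossing each possibility with the mother AO and summing P(type AB): 1/2·0 + 1/2·1/4 = 1/8.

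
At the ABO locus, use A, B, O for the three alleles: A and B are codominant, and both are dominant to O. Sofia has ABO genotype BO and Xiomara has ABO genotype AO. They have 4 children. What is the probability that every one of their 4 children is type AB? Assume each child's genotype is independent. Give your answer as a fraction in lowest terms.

ABO cross BO × AO → 1/4 O, 1/4 A, 1/4 B, 1/4 AB.
So P(type AB) = 1/4 per child.
All 4 independent: (1/4)^4 = 1/256.

1/256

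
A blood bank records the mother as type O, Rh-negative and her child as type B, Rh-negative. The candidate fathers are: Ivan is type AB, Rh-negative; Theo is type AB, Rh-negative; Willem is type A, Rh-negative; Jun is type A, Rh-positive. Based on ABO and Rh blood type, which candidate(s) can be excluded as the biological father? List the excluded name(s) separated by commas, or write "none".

A candidate is excluded only if no genotype consistent with his phenotype could produce a type B, Rh-negative child with a type O, Rh-negative mother.
Willem (type A, Rh-): no genotype consistent with that phenotype can produce a type-B Rh- child with a type-O mother.
Jun (type A, Rh+): no genotype consistent with that phenotype can produce a type-B Rh- child with a type-O mother.

Willem, Jun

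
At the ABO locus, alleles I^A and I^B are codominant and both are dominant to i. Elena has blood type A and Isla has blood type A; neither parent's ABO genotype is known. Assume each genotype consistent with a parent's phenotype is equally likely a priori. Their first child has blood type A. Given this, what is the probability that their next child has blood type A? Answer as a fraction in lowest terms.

Possible genotypes: Elena ∈ {I^A I^A, I^A i}; Isla ∈ {I^A I^A, I^A i}.
Weight each parental genotype pair by prior × P(type-A child):
  I^A I^A × I^A I^A: posterior weight 4/15; P(next child type A) = 1.
  I^A I^A × I^A i: posterior weight 4/15; P(next child type A) = 1.
  I^A i × I^A I^A: posterior weight 4/15; P(next child type A) = 1.
  I^A i × I^A i: posterior weight 1/5; P(next child type A) = 3/4.
Weighted sum = 19/20.

19/20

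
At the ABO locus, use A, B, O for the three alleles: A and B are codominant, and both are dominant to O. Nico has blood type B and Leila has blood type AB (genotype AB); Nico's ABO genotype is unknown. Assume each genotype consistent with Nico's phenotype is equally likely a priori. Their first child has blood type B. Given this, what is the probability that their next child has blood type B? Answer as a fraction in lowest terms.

1/2

Possible genotypes: Nico ∈ {BB, BO}; Leila ∈ {AB}.
Weight each parental genotype pair by prior × P(type-B child):
  BB × AB: posterior weight 1/2; P(next child type B) = 1/2.
  BO × AB: posterior weight 1/2; P(next child type B) = 1/2.
Weighted sum = 1/2.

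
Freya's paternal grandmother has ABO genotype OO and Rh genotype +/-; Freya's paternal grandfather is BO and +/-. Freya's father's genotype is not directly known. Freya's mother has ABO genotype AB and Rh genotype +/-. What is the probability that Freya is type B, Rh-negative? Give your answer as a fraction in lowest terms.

Freya's father's ABO genotype from OO × BO: 1/2 BO, 1/2 OO.
Crossing each possibility with the mother AB and summing P(type B): 1/2·1/2 + 1/2·1/2 = 1/2.
Similarly for Rh via the father's Rh distribution: P(Rh-) = 1/4.
Independent loci: 1/2 × 1/4 = 1/8.

1/8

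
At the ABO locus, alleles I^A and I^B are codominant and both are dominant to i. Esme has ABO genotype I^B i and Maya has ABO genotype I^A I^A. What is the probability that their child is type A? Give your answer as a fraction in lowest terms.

ABO cross I^B i × I^A I^A → offspring phenotypes: 1/2 A, 1/2 AB.
So P(type A) = 1/2.

1/2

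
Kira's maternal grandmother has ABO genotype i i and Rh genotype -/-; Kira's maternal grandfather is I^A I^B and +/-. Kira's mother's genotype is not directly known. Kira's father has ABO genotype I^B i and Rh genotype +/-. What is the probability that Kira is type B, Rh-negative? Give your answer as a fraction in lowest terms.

3/16

Kira's mother's ABO genotype from i i × I^A I^B: 1/2 I^A i, 1/2 I^B i.
Crossing each possibility with the father I^B i and summing P(type B): 1/2·1/4 + 1/2·3/4 = 1/2.
Similarly for Rh via the mother's Rh distribution: P(Rh-) = 3/8.
Independent loci: 1/2 × 3/8 = 3/16.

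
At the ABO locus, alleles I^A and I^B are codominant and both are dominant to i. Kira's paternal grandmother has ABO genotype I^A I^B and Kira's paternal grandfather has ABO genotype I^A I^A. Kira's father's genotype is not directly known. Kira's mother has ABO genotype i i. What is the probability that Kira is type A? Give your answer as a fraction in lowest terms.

3/4

Kira's father's ABO genotype from I^A I^B × I^A I^A: 1/2 I^A I^A, 1/2 I^A I^B.
Crossing each possibility with the mother i i and summing P(type A): 1/2·1 + 1/2·1/2 = 3/4.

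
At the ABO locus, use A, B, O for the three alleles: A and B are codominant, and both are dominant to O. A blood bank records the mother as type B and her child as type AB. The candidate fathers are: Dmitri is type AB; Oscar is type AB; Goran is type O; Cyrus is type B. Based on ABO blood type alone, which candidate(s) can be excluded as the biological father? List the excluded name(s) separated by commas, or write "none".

Goran, Cyrus

A candidate is excluded only if no genotype consistent with his phenotype could produce a type AB child with a type B mother.
Goran (type O): no genotype consistent with that phenotype can produce a type-AB child with a type-B mother.
Cyrus (type B): no genotype consistent with that phenotype can produce a type-AB child with a type-B mother.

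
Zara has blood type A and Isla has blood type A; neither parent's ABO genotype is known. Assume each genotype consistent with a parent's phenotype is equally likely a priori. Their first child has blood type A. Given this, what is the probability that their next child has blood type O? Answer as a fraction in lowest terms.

Possible genotypes: Zara ∈ {I^A I^A, I^A i}; Isla ∈ {I^A I^A, I^A i}.
Weight each parental genotype pair by prior × P(type-A child):
  I^A I^A × I^A I^A: posterior weight 4/15; P(next child type O) = 0.
  I^A I^A × I^A i: posterior weight 4/15; P(next child type O) = 0.
  I^A i × I^A I^A: posterior weight 4/15; P(next child type O) = 0.
  I^A i × I^A i: posterior weight 1/5; P(next child type O) = 1/4.
Weighted sum = 1/20.

1/20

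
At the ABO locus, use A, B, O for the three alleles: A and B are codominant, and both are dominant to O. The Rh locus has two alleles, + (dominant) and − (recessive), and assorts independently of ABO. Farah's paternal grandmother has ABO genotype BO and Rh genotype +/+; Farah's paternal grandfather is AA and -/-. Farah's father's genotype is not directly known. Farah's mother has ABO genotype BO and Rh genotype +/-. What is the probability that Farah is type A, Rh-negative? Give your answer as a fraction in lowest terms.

1/16

Farah's father's ABO genotype from BO × AA: 1/2 AB, 1/2 AO.
Crossing each possibility with the mother BO and summing P(type A): 1/2·1/4 + 1/2·1/4 = 1/4.
Similarly for Rh via the father's Rh distribution: P(Rh-) = 1/4.
Independent loci: 1/4 × 1/4 = 1/16.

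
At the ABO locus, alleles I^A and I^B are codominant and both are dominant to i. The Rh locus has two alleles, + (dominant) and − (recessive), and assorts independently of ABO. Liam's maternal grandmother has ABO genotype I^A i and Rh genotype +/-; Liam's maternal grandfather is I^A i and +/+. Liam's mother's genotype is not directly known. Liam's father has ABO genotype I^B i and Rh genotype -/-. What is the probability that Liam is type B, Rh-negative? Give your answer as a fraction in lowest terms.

Liam's mother's ABO genotype from I^A i × I^A i: 1/4 I^A I^A, 1/2 I^A i, 1/4 i i.
Crossing each possibility with the father I^B i and summing P(type B): 1/4·0 + 1/2·1/4 + 1/4·1/2 = 1/4.
Similarly for Rh via the mother's Rh distribution: P(Rh-) = 1/4.
Independent loci: 1/4 × 1/4 = 1/16.

1/16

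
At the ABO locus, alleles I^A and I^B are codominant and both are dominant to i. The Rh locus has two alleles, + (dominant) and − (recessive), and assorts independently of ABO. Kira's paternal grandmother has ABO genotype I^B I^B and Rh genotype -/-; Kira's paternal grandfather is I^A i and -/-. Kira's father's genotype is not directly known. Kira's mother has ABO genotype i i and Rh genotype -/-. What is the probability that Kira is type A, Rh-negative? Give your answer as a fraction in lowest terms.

1/4

Kira's father's ABO genotype from I^B I^B × I^A i: 1/2 I^A I^B, 1/2 I^B i.
Crossing each possibility with the mother i i and summing P(type A): 1/2·1/2 + 1/2·0 = 1/4.
Similarly for Rh via the father's Rh distribution: P(Rh-) = 1.
Independent loci: 1/4 × 1 = 1/4.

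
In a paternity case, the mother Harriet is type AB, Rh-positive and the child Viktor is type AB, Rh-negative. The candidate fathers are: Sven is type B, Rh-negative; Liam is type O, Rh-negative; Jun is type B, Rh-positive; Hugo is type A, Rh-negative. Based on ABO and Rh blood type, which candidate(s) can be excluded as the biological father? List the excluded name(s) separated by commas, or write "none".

A candidate is excluded only if no genotype consistent with his phenotype could produce a type AB, Rh-negative child with a type AB, Rh-positive mother.
Liam (type O, Rh-): no genotype consistent with that phenotype can produce a type-AB Rh- child with a type-AB mother.

Liam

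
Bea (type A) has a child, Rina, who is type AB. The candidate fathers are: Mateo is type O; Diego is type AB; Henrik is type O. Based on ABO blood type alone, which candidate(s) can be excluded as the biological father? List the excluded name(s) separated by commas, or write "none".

A candidate is excluded only if no genotype consistent with his phenotype could produce a type AB child with a type A mother.
Mateo (type O): no genotype consistent with that phenotype can produce a type-AB child with a type-A mother.
Henrik (type O): no genotype consistent with that phenotype can produce a type-AB child with a type-A mother.

Mateo, Henrik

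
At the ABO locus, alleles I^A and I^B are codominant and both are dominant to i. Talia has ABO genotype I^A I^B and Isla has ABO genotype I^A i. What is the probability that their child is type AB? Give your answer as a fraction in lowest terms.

ABO cross I^A I^B × I^A i → offspring phenotypes: 1/2 A, 1/4 B, 1/4 AB.
So P(type AB) = 1/4.

1/4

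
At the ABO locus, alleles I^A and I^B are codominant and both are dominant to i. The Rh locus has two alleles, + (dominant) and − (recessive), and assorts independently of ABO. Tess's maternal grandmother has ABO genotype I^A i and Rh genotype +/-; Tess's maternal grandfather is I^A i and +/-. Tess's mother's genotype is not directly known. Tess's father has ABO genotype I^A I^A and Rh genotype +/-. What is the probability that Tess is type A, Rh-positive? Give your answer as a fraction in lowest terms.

3/4

Tess's mother's ABO genotype from I^A i × I^A i: 1/4 I^A I^A, 1/2 I^A i, 1/4 i i.
Crossing each possibility with the father I^A I^A and summing P(type A): 1/4·1 + 1/2·1 + 1/4·1 = 1.
Similarly for Rh via the mother's Rh distribution: P(Rh+) = 3/4.
Independent loci: 1 × 3/4 = 3/4.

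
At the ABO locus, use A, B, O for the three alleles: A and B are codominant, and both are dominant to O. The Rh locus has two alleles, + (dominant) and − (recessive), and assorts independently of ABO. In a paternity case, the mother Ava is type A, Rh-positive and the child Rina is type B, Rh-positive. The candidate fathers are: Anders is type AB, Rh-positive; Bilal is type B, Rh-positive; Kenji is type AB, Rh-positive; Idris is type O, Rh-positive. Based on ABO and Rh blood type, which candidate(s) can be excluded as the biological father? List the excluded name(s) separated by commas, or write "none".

A candidate is excluded only if no genotype consistent with his phenotype could produce a type B, Rh-positive child with a type A, Rh-positive mother.
Idris (type O, Rh+): no genotype consistent with that phenotype can produce a type-B Rh+ child with a type-A mother.

Idris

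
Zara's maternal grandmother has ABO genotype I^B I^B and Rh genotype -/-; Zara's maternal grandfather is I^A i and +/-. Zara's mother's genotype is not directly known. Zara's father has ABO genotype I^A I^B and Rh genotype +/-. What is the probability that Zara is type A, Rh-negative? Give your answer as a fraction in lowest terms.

Zara's mother's ABO genotype from I^B I^B × I^A i: 1/2 I^A I^B, 1/2 I^B i.
Crossing each possibility with the father I^A I^B and summing P(type A): 1/2·1/4 + 1/2·1/4 = 1/4.
Similarly for Rh via the mother's Rh distribution: P(Rh-) = 3/8.
Independent loci: 1/4 × 3/8 = 3/32.

3/32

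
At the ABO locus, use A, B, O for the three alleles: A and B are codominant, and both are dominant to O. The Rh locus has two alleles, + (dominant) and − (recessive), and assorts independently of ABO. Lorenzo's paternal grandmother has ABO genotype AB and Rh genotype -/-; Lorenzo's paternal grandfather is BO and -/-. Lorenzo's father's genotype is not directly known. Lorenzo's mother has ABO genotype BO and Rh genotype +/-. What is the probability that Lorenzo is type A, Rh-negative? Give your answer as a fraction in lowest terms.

1/16

Lorenzo's father's ABO genotype from AB × BO: 1/4 AB, 1/4 AO, 1/4 BB, 1/4 BO.
Crossing each possibility with the mother BO and summing P(type A): 1/4·1/4 + 1/4·1/4 + 1/4·0 + 1/4·0 = 1/8.
Similarly for Rh via the father's Rh distribution: P(Rh-) = 1/2.
Independent loci: 1/8 × 1/2 = 1/16.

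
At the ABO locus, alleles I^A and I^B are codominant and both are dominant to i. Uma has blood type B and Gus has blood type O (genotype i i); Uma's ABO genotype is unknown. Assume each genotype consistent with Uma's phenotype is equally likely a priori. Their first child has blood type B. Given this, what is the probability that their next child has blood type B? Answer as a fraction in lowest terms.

5/6

Possible genotypes: Uma ∈ {I^B I^B, I^B i}; Gus ∈ {i i}.
Weight each parental genotype pair by prior × P(type-B child):
  I^B I^B × i i: posterior weight 2/3; P(next child type B) = 1.
  I^B i × i i: posterior weight 1/3; P(next child type B) = 1/2.
Weighted sum = 5/6.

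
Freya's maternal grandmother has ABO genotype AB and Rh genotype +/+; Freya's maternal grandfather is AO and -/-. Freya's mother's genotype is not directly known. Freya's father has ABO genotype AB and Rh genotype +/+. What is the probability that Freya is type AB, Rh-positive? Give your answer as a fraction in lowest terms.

Freya's mother's ABO genotype from AB × AO: 1/4 AA, 1/4 AB, 1/4 AO, 1/4 BO.
Crossing each possibility with the father AB and summing P(type AB): 1/4·1/2 + 1/4·1/2 + 1/4·1/4 + 1/4·1/4 = 3/8.
Similarly for Rh via the mother's Rh distribution: P(Rh+) = 1.
Independent loci: 3/8 × 1 = 3/8.

3/8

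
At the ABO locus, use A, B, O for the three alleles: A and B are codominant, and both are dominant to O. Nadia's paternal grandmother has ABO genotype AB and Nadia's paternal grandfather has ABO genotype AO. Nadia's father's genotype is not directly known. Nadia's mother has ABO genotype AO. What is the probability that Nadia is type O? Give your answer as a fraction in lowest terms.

Nadia's father's ABO genotype from AB × AO: 1/4 AA, 1/4 AB, 1/4 AO, 1/4 BO.
Crossing each possibility with the mother AO and summing P(type O): 1/4·0 + 1/4·0 + 1/4·1/4 + 1/4·1/4 = 1/8.

1/8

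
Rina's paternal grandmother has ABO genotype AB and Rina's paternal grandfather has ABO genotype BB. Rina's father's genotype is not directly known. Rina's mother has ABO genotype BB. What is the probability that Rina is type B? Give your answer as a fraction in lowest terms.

Rina's father's ABO genotype from AB × BB: 1/2 AB, 1/2 BB.
Crossing each possibility with the mother BB and summing P(type B): 1/2·1/2 + 1/2·1 = 3/4.

3/4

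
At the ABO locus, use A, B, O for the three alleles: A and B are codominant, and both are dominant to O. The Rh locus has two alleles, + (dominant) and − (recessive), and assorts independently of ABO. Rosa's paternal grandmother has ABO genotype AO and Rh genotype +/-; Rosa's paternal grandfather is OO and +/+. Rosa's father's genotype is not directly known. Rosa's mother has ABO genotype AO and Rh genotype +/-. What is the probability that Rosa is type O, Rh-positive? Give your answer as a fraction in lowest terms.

Rosa's father's ABO genotype from AO × OO: 1/2 AO, 1/2 OO.
Crossing each possibility with the mother AO and summing P(type O): 1/2·1/4 + 1/2·1/2 = 3/8.
Similarly for Rh via the father's Rh distribution: P(Rh+) = 7/8.
Independent loci: 3/8 × 7/8 = 21/64.

21/64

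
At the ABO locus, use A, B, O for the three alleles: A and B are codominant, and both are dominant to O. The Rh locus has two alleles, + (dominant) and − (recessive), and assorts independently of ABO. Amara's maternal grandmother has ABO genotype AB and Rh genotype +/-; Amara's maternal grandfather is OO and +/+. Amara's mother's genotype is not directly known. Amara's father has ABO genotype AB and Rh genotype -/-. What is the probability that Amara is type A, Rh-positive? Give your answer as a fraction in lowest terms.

Amara's mother's ABO genotype from AB × OO: 1/2 AO, 1/2 BO.
Crossing each possibility with the father AB and summing P(type A): 1/2·1/2 + 1/2·1/4 = 3/8.
Similarly for Rh via the mother's Rh distribution: P(Rh+) = 3/4.
Independent loci: 3/8 × 3/4 = 9/32.

9/32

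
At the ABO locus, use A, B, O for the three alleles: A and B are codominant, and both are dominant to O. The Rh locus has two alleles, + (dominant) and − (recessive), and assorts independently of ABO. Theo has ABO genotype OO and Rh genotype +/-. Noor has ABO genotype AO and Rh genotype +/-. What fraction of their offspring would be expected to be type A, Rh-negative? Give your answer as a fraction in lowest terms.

ABO cross OO × AO → offspring phenotypes: 1/2 O, 1/2 A.
Rh cross +/- × +/- → 3/4 Rh+, 1/4 Rh-.
Independent loci: P(type A, Rh-negative) = 1/2 × 1/4 = 1/8.

1/8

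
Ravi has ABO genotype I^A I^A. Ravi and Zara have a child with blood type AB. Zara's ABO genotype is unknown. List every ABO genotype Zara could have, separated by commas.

I^A I^B, I^B I^B, I^B i

For each candidate genotype of Zara, check whether crossing it with I^A I^A can produce every observed child phenotype.
  I^A I^A → possible child types {A} ✗
  I^A I^B → possible child types {A, AB} ✓
  I^A i → possible child types {A} ✗
  I^B I^B → possible child types {AB} ✓
  I^B i → possible child types {A, AB} ✓
  i i → possible child types {A} ✗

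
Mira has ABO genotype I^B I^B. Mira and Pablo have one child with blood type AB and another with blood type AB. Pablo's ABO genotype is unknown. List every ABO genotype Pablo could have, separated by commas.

I^A I^A, I^A I^B, I^A i

For each candidate genotype of Pablo, check whether crossing it with I^B I^B can produce every observed child phenotype.
  I^A I^A → possible child types {AB} ✓
  I^A I^B → possible child types {B, AB} ✓
  I^A i → possible child types {B, AB} ✓
  I^B I^B → possible child types {B} ✗
  I^B i → possible child types {B} ✗
  i i → possible child types {B} ✗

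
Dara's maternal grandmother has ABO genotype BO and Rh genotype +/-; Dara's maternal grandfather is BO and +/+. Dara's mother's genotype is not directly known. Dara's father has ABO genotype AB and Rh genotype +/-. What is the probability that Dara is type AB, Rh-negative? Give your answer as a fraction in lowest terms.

1/32

Dara's mother's ABO genotype from BO × BO: 1/4 BB, 1/2 BO, 1/4 OO.
Crossing each possibility with the father AB and summing P(type AB): 1/4·1/2 + 1/2·1/4 + 1/4·0 = 1/4.
Similarly for Rh via the mother's Rh distribution: P(Rh-) = 1/8.
Independent loci: 1/4 × 1/8 = 1/32.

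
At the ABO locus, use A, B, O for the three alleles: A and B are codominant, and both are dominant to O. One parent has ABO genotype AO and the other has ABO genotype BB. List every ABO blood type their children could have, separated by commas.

Gametes from AO × BB give offspring ABO genotypes AB, BO, i.e. phenotypes B, AB.

B, AB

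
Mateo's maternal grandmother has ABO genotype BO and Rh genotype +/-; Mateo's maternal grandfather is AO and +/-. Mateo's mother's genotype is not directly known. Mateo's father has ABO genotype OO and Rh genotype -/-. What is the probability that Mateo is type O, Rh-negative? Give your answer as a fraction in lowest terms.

Mateo's mother's ABO genotype from BO × AO: 1/4 AB, 1/4 AO, 1/4 BO, 1/4 OO.
Crossing each possibility with the father OO and summing P(type O): 1/4·0 + 1/4·1/2 + 1/4·1/2 + 1/4·1 = 1/2.
Similarly for Rh via the mother's Rh distribution: P(Rh-) = 1/2.
Independent loci: 1/2 × 1/2 = 1/4.

1/4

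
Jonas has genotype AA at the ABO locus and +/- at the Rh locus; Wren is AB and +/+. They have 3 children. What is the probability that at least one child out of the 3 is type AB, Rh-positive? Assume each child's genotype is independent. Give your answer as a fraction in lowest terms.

ABO cross AA × AB → 1/2 A, 1/2 AB.
Rh cross +/- × +/+ → 1 Rh+; so P(type AB, Rh-positive) = 1/2 × 1 = 1/2 per child.
P(none) = (1/2)^3 = 1/8; P(at least one) = 1 − 1/8 = 7/8.

7/8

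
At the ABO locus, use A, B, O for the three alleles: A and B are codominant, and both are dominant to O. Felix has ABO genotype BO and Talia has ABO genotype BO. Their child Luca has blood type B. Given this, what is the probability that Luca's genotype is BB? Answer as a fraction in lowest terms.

1/3

Cross BO × BO → 1/4 BB, 1/2 BO, 1/4 OO.
Type-B genotypes among offspring: BB (1/4), BO (1/2); total 3/4.
P(BB | type B) = (1/4) / (3/4) = 1/3.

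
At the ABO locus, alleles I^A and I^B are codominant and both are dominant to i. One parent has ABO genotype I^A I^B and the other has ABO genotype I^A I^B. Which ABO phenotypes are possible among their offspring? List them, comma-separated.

Gametes from I^A I^B × I^A I^B give offspring ABO genotypes I^A I^A, I^A I^B, I^B I^B, i.e. phenotypes A, B, AB.

A, B, AB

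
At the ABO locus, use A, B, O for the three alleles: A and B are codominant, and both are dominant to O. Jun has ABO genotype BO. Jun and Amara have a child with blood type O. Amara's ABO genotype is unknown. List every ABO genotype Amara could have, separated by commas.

AO, BO, OO

For each candidate genotype of Amara, check whether crossing it with BO can produce every observed child phenotype.
  AA → possible child types {A, AB} ✗
  AB → possible child types {A, B, AB} ✗
  AO → possible child types {O, A, B, AB} ✓
  BB → possible child types {B} ✗
  BO → possible child types {O, B} ✓
  OO → possible child types {O, B} ✓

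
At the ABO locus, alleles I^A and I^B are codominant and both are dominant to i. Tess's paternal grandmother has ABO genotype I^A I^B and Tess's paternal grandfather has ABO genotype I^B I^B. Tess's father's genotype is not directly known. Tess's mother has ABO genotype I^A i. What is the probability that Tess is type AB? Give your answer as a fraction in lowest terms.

Tess's father's ABO genotype from I^A I^B × I^B I^B: 1/2 I^A I^B, 1/2 I^B I^B.
Crossing each possibility with the mother I^A i and summing P(type AB): 1/2·1/4 + 1/2·1/2 = 3/8.

3/8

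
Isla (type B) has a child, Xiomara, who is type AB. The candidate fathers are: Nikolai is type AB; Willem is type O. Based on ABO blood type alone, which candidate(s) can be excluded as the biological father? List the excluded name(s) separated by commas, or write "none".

A candidate is excluded only if no genotype consistent with his phenotype could produce a type AB child with a type B mother.
Willem (type O): no genotype consistent with that phenotype can produce a type-AB child with a type-B mother.

Willem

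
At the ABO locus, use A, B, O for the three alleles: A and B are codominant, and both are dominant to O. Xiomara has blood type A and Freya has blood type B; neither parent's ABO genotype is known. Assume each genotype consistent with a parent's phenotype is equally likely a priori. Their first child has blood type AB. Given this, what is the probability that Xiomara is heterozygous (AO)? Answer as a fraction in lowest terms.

1/3

Possible genotypes: Xiomara ∈ {AA, AO}; Freya ∈ {BB, BO}.
Weight each parental genotype pair by prior × P(type-AB child):
  AA × BB: posterior weight 4/9.
  AA × BO: posterior weight 2/9.
  AO × BB: posterior weight 2/9.
  AO × BO: posterior weight 1/9.
Sum the posterior weight over pairs where Xiomara is AO: 1/3.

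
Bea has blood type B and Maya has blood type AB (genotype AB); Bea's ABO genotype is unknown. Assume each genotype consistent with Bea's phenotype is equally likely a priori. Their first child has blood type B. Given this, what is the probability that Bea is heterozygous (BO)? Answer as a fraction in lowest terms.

Possible genotypes: Bea ∈ {BB, BO}; Maya ∈ {AB}.
Weight each parental genotype pair by prior × P(type-B child):
  BB × AB: posterior weight 1/2.
  BO × AB: posterior weight 1/2.
Sum the posterior weight over pairs where Bea is BO: 1/2.

1/2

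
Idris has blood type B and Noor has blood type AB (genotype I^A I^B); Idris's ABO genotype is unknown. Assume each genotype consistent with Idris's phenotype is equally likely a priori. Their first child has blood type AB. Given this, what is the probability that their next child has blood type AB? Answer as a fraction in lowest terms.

Possible genotypes: Idris ∈ {I^B I^B, I^B i}; Noor ∈ {I^A I^B}.
Weight each parental genotype pair by prior × P(type-AB child):
  I^B I^B × I^A I^B: posterior weight 2/3; P(next child type AB) = 1/2.
  I^B i × I^A I^B: posterior weight 1/3; P(next child type AB) = 1/4.
Weighted sum = 5/12.

5/12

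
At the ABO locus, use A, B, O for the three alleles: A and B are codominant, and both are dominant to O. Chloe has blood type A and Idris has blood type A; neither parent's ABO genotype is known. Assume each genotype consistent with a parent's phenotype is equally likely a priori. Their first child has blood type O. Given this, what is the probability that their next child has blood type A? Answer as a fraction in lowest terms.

3/4

Possible genotypes: Chloe ∈ {AA, AO}; Idris ∈ {AA, AO}.
Weight each parental genotype pair by prior × P(type-O child):
  AO × AO: posterior weight 1; P(next child type A) = 3/4.
Weighted sum = 3/4.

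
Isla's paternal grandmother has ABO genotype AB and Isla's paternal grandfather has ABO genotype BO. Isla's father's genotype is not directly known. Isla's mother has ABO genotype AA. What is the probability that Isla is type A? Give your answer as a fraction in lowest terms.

1/2

Isla's father's ABO genotype from AB × BO: 1/4 AB, 1/4 AO, 1/4 BB, 1/4 BO.
Crossing each possibility with the mother AA and summing P(type A): 1/4·1/2 + 1/4·1 + 1/4·0 + 1/4·1/2 = 1/2.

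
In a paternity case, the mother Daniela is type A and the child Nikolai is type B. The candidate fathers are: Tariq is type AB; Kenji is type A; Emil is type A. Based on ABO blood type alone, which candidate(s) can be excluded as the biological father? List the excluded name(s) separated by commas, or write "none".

Kenji, Emil

A candidate is excluded only if no genotype consistent with his phenotype could produce a type B child with a type A mother.
Kenji (type A): no genotype consistent with that phenotype can produce a type-B child with a type-A mother.
Emil (type A): no genotype consistent with that phenotype can produce a type-B child with a type-A mother.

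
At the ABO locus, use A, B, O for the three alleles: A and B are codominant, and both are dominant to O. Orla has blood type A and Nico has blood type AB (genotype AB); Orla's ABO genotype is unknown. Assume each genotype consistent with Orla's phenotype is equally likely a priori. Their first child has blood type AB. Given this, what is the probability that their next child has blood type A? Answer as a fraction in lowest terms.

1/2

Possible genotypes: Orla ∈ {AA, AO}; Nico ∈ {AB}.
Weight each parental genotype pair by prior × P(type-AB child):
  AA × AB: posterior weight 2/3; P(next child type A) = 1/2.
  AO × AB: posterior weight 1/3; P(next child type A) = 1/2.
Weighted sum = 1/2.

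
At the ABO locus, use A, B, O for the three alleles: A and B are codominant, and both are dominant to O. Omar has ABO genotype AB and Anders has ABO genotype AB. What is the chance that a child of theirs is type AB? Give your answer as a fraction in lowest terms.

1/2

ABO cross AB × AB → offspring phenotypes: 1/4 A, 1/4 B, 1/2 AB.
So P(type AB) = 1/2.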